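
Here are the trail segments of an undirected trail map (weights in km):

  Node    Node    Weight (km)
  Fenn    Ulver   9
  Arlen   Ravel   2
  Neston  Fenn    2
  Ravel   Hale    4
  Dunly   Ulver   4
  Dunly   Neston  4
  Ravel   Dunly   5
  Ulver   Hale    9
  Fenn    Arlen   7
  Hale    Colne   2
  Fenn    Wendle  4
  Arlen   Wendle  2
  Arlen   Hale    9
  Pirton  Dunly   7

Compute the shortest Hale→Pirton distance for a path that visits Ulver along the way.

Best Hale to Ulver: Hale–Ulver costing 9
Best Ulver to Pirton: Ulver–Dunly–Pirton costing 11
Total via Ulver: 9 + 11 = 20 km.

20 km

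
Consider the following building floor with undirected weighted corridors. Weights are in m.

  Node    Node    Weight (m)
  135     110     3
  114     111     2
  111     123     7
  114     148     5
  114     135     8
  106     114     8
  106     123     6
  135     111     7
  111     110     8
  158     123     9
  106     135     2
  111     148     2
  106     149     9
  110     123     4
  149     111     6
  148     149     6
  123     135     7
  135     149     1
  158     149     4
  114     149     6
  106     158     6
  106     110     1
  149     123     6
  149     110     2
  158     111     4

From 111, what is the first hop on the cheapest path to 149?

Compare a few routes:
111 - 149: 6 = 6
111 - 135 - 149: 7+1 = 8
111 - 114 - 149: 2+6 = 8
111 - 148 - 149: 2+6 = 8
Cheapest is 111 - 149 at 6 m.
So from 111 the first move is to 149.

149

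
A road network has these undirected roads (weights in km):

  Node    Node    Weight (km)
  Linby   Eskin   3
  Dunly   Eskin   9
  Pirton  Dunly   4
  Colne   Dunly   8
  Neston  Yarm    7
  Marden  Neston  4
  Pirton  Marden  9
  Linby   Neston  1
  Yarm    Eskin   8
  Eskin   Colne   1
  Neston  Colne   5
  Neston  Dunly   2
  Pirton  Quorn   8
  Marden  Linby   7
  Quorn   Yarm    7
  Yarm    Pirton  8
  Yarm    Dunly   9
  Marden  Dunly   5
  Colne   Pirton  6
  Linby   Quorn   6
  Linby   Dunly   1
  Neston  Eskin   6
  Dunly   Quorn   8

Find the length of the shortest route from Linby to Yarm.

8 km

Candidate routes:
Linby - Dunly - Neston - Yarm: 1+2+7 = 10
Linby - Eskin - Yarm: 3+8 = 11
Linby - Dunly - Yarm: 1+9 = 10
Linby - Neston - Yarm: 1+7 = 8
The minimum is 8 km via Linby - Neston - Yarm.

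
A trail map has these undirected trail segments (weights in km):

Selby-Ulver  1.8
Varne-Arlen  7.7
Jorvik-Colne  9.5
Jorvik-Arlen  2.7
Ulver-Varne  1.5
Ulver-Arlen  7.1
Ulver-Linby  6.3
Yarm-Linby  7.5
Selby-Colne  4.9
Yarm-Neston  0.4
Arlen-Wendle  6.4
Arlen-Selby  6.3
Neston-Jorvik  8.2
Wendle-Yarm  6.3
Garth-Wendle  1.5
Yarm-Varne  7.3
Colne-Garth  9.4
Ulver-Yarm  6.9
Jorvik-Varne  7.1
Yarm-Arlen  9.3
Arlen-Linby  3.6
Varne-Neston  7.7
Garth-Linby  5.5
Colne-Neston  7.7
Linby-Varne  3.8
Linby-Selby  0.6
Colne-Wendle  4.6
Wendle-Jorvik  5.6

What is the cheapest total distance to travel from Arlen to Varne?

Shortest distances from Arlen:
Arlen: 0
Jorvik: 2.7  (via Arlen)
Linby: 3.6  (via Arlen)
Selby: 4.2  (via Linby)
Ulver: 6  (via Selby)
Wendle: 6.4  (via Arlen)
Varne: 7.4  (via Linby)
Shortest route: Arlen → Linby → Varne = 7.4 km.

7.4 km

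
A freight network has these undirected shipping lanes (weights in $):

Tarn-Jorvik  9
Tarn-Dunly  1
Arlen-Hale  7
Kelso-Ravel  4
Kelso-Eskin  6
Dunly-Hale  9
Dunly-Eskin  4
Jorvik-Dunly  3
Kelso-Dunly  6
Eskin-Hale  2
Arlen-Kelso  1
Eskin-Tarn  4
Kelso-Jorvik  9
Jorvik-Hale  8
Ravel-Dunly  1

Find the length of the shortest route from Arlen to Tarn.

$7

Running Dijkstra from Arlen:
Arlen: 0
Kelso: 1  (via Arlen)
Ravel: 5  (via Kelso)
Dunly: 6  (via Ravel)
Tarn: 7  (via Dunly)
Shortest route: Arlen–Kelso–Ravel–Dunly–Tarn = $7.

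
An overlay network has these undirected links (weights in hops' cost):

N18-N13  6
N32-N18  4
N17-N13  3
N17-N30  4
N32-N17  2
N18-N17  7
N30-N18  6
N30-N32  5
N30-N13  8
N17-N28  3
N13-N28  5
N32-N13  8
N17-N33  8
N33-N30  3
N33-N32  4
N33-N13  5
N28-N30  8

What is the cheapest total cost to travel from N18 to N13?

Settle nodes by increasing distance from N18:
N18: 0
N32: 4  (via N18)
N17: 6  (via N32)
N13: 6  (via N18)
Shortest route: N18 → N13 = 6 hops' cost.

6 hops' cost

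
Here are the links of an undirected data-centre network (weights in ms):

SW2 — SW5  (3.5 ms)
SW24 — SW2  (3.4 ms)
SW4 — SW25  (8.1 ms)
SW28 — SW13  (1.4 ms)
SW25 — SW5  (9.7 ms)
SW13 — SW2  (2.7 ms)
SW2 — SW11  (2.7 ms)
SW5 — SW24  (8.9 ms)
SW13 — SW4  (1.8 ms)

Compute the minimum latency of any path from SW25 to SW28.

11.3 ms

Candidate routes:
SW25 → SW4 → SW13 → SW28: 8.1+1.8+1.4 = 11.3
SW25 → SW5 → SW2 → SW13 → SW28: 9.7+3.5+2.7+1.4 = 17.3
The minimum is 11.3 ms via SW25 → SW4 → SW13 → SW28.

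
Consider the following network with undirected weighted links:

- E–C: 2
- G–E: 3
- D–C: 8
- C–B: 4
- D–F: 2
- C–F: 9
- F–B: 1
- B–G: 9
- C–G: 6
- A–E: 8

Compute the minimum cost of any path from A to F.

15

Compare a few routes:
A - E - C - F: 8+2+9 = 19
A - E - C - D - F: 8+2+8+2 = 20
A - E - C - B - F: 8+2+4+1 = 15
The minimum is 15 via A - E - C - B - F.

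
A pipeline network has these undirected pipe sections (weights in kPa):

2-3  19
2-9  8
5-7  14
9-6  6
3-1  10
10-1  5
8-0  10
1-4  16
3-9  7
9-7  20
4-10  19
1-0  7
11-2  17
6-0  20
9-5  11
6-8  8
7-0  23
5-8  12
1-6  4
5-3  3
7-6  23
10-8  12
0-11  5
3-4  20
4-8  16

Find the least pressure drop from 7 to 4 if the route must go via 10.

51 kPa

Shortest 7→10: 7 → 5 → 3 → 1 → 10 = 32
Shortest 10→4: 10 → 4 = 19
Total via 10: 32 + 19 = 51 kPa.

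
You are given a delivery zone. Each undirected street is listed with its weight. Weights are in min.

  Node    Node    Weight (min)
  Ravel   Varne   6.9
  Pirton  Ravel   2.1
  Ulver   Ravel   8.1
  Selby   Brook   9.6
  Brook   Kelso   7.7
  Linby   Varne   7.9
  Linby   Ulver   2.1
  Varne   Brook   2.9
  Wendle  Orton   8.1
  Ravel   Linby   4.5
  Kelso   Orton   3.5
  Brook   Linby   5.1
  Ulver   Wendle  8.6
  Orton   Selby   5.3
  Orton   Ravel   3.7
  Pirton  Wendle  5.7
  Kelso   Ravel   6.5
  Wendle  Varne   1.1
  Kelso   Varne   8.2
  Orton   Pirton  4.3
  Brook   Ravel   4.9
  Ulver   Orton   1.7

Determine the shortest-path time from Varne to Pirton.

Enumerating some paths:
Varne–Wendle–Orton–Pirton: 1.1+8.1+4.3 = 13.5
Varne–Ravel–Pirton: 6.9+2.1 = 9
Varne–Brook–Ravel–Pirton: 2.9+4.9+2.1 = 9.9
Varne–Wendle–Pirton: 1.1+5.7 = 6.8
The minimum is 6.8 min via Varne–Wendle–Pirton.

6.8 min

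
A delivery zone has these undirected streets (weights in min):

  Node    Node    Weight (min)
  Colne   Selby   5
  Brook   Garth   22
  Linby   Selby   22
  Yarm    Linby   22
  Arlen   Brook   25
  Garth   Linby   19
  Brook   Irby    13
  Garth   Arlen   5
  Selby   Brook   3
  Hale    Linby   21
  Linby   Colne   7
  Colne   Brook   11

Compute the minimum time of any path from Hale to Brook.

Candidate routes:
Hale - Linby - Colne - Selby - Brook: 21+7+5+3 = 36
Hale - Linby - Colne - Brook: 21+7+11 = 39
Cheapest is Hale - Linby - Colne - Selby - Brook at 36 min.

36 min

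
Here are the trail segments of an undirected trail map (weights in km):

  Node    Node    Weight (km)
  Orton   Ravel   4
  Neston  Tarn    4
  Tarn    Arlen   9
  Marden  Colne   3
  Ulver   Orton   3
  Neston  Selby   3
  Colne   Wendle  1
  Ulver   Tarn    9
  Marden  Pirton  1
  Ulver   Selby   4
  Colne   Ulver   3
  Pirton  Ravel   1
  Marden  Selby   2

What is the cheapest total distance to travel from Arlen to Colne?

Compare a few routes:
Arlen–Tarn–Neston–Selby–Ulver–Colne: 9+4+3+4+3 = 23
Arlen–Tarn–Ulver–Colne: 9+9+3 = 21
The minimum is 21 km via Arlen–Tarn–Ulver–Colne.

21 km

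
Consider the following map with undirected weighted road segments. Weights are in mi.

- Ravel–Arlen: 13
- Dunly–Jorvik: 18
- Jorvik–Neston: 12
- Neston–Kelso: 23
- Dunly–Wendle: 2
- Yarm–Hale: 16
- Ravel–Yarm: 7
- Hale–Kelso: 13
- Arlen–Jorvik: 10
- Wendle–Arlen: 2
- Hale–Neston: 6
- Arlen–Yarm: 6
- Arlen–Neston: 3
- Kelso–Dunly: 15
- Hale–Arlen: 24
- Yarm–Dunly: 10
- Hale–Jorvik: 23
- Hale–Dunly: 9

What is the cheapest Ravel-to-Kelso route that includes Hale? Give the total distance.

35 mi

Shortest Ravel→Hale: Ravel–Arlen–Neston–Hale = 22
Best Hale to Kelso: Hale–Kelso costing 13
Total via Hale: 22 + 13 = 35 mi.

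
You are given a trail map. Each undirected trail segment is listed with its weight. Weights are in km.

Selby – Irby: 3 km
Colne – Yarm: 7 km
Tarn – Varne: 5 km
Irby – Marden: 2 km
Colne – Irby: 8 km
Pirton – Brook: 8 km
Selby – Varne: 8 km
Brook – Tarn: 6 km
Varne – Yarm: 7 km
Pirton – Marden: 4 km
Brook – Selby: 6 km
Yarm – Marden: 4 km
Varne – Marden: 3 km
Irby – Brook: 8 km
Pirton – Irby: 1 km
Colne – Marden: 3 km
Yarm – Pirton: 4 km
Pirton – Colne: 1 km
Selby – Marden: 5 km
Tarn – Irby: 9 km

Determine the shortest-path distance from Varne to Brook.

Shortest distances from Varne:
Varne: 0
Marden: 3  (via Varne)
Irby: 5  (via Marden)
Tarn: 5  (via Varne)
Pirton: 6  (via Irby)
Colne: 6  (via Marden)
Yarm: 7  (via Varne)
Selby: 8  (via Varne)
Brook: 11  (via Tarn)
Shortest route: Varne–Tarn–Brook = 11 km.

11 km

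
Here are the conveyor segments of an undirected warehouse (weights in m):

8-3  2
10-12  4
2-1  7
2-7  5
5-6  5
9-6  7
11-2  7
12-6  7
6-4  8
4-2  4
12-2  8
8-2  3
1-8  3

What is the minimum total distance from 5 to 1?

23 m

Settle nodes by increasing distance from 5:
5: 0
6: 5  (via 5)
9: 12  (via 6)
12: 12  (via 6)
4: 13  (via 6)
10: 16  (via 12)
2: 17  (via 4)
8: 20  (via 2)
3: 22  (via 8)
7: 22  (via 2)
1: 23  (via 8)
Shortest route: 5–6–4–2–8–1 = 23 m.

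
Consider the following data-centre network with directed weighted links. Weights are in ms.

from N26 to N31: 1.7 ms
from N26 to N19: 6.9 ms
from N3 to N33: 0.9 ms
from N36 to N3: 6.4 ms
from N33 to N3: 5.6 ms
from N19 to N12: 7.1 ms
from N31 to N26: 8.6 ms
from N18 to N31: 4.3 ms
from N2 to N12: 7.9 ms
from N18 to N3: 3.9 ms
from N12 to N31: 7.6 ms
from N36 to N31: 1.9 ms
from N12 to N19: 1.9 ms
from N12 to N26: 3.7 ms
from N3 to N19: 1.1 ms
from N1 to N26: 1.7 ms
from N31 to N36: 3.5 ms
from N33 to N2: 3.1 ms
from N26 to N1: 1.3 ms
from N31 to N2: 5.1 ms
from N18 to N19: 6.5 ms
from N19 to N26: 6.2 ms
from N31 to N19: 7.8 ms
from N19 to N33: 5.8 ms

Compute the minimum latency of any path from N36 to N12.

Settle nodes by increasing distance from N36:
N36: 0
N31: 1.9  (via N36)
N3: 6.4  (via N36)
N2: 7  (via N31)
N33: 7.3  (via N3)
N19: 7.5  (via N3)
N26: 10.5  (via N31)
N1: 11.8  (via N26)
N12: 14.6  (via N19)
Shortest route: N36 → N3 → N19 → N12 = 14.6 ms.

14.6 ms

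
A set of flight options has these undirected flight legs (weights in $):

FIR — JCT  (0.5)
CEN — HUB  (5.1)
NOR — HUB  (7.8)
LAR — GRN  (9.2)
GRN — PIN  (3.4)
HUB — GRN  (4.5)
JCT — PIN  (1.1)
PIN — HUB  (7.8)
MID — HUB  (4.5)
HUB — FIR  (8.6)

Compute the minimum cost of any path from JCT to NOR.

$16.7

Compare a few routes:
JCT - PIN - HUB - NOR: 1.1+7.8+7.8 = 16.7
JCT - PIN - GRN - HUB - NOR: 1.1+3.4+4.5+7.8 = 16.8
Cheapest is JCT - PIN - HUB - NOR at $16.7.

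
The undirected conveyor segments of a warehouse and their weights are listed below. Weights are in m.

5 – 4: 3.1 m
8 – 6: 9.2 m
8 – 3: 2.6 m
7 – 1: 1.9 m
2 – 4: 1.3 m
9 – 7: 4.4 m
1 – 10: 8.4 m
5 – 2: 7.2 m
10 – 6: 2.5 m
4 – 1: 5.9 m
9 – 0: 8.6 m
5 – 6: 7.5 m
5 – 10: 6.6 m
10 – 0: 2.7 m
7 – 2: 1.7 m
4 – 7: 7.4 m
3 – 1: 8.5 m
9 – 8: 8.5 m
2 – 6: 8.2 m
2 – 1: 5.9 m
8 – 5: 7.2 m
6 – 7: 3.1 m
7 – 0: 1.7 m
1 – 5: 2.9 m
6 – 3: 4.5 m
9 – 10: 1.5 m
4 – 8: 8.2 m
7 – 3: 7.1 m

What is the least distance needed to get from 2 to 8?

9.5 m

Settle nodes by increasing distance from 2:
2: 0
4: 1.3  (via 2)
7: 1.7  (via 2)
0: 3.4  (via 7)
1: 3.6  (via 7)
5: 4.4  (via 4)
6: 4.8  (via 7)
9: 6.1  (via 7)
10: 6.1  (via 0)
3: 8.8  (via 7)
8: 9.5  (via 4)
Shortest route: 2–4–8 = 9.5 m.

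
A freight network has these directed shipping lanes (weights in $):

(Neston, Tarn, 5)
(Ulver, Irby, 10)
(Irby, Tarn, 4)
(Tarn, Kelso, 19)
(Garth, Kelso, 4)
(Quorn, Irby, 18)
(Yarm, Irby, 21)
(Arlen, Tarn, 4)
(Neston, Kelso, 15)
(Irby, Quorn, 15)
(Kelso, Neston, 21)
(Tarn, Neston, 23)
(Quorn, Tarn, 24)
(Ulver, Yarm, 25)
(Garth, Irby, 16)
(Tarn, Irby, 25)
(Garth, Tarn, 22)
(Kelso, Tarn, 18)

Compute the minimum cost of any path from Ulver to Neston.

$37

Compare a few routes:
Ulver–Irby–Tarn–Kelso–Neston: 10+4+19+21 = 54
Ulver–Irby–Tarn–Neston: 10+4+23 = 37
The minimum is $37 via Ulver–Irby–Tarn–Neston.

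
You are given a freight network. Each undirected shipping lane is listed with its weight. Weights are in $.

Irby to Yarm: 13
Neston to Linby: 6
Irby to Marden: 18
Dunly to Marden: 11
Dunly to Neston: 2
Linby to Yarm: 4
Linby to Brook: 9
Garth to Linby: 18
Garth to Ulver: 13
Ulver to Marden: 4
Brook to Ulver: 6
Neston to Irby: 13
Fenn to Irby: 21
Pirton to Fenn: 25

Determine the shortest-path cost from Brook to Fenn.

Candidate routes:
Brook–Linby–Neston–Irby–Fenn: 9+6+13+21 = 49
Brook–Linby–Yarm–Irby–Fenn: 9+4+13+21 = 47
Cheapest is Brook–Linby–Yarm–Irby–Fenn at $47.

$47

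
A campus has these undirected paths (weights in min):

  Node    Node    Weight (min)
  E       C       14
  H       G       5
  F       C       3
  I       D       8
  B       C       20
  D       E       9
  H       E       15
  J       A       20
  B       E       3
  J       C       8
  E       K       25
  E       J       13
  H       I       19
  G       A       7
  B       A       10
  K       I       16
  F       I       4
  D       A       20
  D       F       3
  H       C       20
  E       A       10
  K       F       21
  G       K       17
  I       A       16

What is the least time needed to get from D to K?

Settle nodes by increasing distance from D:
D: 0
F: 3  (via D)
C: 6  (via F)
I: 7  (via F)
E: 9  (via D)
B: 12  (via E)
J: 14  (via C)
A: 19  (via E)
K: 23  (via I)
Shortest route: D → F → I → K = 23 min.

23 min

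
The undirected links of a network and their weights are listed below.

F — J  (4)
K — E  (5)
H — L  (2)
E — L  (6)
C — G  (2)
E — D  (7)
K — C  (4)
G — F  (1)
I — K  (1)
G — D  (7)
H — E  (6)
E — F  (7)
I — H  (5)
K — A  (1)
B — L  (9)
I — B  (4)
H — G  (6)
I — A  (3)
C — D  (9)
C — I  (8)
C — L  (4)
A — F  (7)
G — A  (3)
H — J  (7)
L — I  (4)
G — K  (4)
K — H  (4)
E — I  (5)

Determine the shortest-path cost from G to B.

9

Candidate routes:
G–K–A–I–B: 4+1+3+4 = 12
G–A–I–B: 3+3+4 = 10
G–K–I–B: 4+1+4 = 9
G–C–K–I–B: 2+4+1+4 = 11
Cheapest is G–K–I–B at 9.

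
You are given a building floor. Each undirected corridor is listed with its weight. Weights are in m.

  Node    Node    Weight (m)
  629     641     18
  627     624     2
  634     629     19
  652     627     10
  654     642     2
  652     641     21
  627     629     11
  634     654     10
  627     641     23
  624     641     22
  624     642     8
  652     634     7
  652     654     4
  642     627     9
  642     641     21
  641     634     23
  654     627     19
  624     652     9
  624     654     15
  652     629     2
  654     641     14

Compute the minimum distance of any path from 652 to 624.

Running Dijkstra from 652:
652: 0
629: 2  (via 652)
654: 4  (via 652)
642: 6  (via 654)
634: 7  (via 652)
624: 9  (via 652)
Shortest route: 652 → 624 = 9 m.

9 m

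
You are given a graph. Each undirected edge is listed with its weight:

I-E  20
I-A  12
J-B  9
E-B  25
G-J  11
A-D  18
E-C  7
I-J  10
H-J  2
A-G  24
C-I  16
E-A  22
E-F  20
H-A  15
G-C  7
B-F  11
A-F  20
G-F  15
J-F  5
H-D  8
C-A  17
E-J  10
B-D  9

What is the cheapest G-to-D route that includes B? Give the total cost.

Best G to B: G–J–B costing 20
Shortest B→D: B–D = 9
Total via B: 20 + 9 = 29.

29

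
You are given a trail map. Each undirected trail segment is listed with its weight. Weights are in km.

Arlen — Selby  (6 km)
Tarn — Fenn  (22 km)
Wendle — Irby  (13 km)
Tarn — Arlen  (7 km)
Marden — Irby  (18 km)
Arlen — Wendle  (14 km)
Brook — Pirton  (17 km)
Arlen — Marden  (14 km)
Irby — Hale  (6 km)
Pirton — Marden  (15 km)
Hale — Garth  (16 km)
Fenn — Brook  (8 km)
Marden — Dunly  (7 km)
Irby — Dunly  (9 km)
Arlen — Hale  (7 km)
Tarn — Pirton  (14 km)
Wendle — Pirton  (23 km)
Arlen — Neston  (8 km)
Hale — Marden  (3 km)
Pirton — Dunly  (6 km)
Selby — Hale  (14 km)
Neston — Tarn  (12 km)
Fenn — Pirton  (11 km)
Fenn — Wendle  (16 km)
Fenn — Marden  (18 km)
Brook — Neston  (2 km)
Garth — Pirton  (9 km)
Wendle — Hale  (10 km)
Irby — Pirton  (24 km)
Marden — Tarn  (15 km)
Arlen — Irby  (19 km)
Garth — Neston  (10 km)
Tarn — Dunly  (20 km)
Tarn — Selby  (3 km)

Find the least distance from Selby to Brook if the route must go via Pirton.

34 km

Best Selby to Pirton: Selby → Tarn → Pirton costing 17
Shortest Pirton→Brook: Pirton → Brook = 17
Total via Pirton: 17 + 17 = 34 km.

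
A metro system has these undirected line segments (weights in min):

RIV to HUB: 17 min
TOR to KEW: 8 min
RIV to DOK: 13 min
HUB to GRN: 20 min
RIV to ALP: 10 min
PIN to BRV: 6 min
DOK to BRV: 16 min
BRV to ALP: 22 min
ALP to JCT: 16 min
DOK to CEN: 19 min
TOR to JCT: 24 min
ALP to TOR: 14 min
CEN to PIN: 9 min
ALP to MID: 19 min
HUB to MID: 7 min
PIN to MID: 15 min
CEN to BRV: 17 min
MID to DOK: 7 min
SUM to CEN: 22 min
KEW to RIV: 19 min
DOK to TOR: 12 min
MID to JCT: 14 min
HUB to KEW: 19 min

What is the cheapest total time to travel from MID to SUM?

Candidate routes:
MID → PIN → CEN → SUM: 15+9+22 = 46
MID → DOK → CEN → SUM: 7+19+22 = 48
Cheapest is MID → PIN → CEN → SUM at 46 min.

46 min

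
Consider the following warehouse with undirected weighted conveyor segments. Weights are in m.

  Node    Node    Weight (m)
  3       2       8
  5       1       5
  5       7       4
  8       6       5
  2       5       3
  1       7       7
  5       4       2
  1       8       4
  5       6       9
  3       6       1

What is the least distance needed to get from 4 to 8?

Enumerating some paths:
4 - 5 - 1 - 8: 2+5+4 = 11
4 - 5 - 6 - 8: 2+9+5 = 16
The minimum is 11 m via 4 - 5 - 1 - 8.

11 m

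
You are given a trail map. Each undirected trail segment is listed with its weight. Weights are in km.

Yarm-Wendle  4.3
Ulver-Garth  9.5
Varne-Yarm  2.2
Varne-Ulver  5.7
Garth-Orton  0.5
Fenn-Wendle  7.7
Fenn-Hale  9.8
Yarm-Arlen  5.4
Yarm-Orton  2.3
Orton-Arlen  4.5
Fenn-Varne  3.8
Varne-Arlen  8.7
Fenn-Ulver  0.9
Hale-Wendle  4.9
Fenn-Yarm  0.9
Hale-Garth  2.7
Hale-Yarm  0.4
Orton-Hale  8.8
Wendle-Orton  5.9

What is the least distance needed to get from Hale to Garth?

2.7 km

Compare a few routes:
Hale–Garth: 2.7 = 2.7
Hale–Yarm–Orton–Garth: 0.4+2.3+0.5 = 3.2
The minimum is 2.7 km via Hale–Garth.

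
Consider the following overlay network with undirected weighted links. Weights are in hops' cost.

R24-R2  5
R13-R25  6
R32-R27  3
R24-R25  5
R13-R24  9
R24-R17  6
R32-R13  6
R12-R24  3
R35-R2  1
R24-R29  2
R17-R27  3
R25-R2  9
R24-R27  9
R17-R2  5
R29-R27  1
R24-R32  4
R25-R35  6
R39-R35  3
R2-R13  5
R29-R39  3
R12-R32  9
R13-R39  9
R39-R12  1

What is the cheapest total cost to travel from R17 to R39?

7 hops' cost

Compare a few routes:
R17–R24–R12–R39: 6+3+1 = 10
R17–R2–R35–R39: 5+1+3 = 9
R17–R27–R29–R39: 3+1+3 = 7
Cheapest is R17–R27–R29–R39 at 7 hops' cost.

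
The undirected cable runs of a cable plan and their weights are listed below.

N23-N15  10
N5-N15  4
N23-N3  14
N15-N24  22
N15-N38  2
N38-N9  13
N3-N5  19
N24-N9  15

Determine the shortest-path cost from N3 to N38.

Running Dijkstra from N3:
N3: 0
N23: 14  (via N3)
N5: 19  (via N3)
N15: 23  (via N5)
N38: 25  (via N15)
Shortest route: N3 → N5 → N15 → N38 = 25.

25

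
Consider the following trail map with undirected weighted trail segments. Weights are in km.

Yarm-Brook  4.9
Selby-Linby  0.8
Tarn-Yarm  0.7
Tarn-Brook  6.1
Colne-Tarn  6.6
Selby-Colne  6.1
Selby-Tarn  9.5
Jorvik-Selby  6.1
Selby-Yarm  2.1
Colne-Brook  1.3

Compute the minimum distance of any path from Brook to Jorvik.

Settle nodes by increasing distance from Brook:
Brook: 0
Colne: 1.3  (via Brook)
Yarm: 4.9  (via Brook)
Tarn: 5.6  (via Yarm)
Selby: 7  (via Yarm)
Linby: 7.8  (via Selby)
Jorvik: 13.1  (via Selby)
Shortest route: Brook–Yarm–Selby–Jorvik = 13.1 km.

13.1 km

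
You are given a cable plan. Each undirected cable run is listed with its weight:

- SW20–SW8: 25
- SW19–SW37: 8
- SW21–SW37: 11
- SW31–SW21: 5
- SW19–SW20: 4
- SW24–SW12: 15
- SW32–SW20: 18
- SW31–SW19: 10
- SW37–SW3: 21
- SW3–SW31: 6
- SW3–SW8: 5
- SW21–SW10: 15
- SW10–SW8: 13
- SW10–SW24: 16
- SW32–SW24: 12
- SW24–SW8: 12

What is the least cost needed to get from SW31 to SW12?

Shortest distances from SW31:
SW31: 0
SW21: 5  (via SW31)
SW3: 6  (via SW31)
SW19: 10  (via SW31)
SW8: 11  (via SW3)
SW20: 14  (via SW19)
SW37: 16  (via SW21)
SW10: 20  (via SW21)
SW24: 23  (via SW8)
SW32: 32  (via SW20)
SW12: 38  (via SW24)
Shortest route: SW31–SW3–SW8–SW24–SW12 = 38.

38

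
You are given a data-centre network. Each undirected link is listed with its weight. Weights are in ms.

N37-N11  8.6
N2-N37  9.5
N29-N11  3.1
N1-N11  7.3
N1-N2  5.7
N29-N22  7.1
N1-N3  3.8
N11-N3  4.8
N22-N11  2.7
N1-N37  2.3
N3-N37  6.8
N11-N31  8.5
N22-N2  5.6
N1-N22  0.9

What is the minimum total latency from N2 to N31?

16.8 ms

Shortest distances from N2:
N2: 0
N22: 5.6  (via N2)
N1: 5.7  (via N2)
N37: 8  (via N1)
N11: 8.3  (via N22)
N3: 9.5  (via N1)
N29: 11.4  (via N11)
N31: 16.8  (via N11)
Shortest route: N2 → N22 → N11 → N31 = 16.8 ms.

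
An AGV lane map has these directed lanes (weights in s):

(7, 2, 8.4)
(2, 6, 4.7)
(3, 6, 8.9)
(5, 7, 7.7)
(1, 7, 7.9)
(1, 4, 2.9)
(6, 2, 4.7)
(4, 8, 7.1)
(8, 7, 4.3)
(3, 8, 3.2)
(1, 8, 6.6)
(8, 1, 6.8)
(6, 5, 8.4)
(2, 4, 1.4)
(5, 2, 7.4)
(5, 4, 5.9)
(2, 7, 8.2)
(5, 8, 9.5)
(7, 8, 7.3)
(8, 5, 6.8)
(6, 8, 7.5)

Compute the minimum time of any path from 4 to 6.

Shortest distances from 4:
4: 0
8: 7.1  (via 4)
7: 11.4  (via 8)
1: 13.9  (via 8)
5: 13.9  (via 8)
2: 19.8  (via 7)
6: 24.5  (via 2)
Shortest route: 4 → 8 → 7 → 2 → 6 = 24.5 s.

24.5 s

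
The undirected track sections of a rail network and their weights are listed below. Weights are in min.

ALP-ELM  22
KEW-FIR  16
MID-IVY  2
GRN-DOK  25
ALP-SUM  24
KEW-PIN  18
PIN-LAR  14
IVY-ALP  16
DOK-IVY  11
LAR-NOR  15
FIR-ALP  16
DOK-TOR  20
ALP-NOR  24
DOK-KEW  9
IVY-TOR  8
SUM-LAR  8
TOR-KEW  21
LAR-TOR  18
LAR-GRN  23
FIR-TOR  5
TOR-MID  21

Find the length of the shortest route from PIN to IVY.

Settle nodes by increasing distance from PIN:
PIN: 0
LAR: 14  (via PIN)
KEW: 18  (via PIN)
SUM: 22  (via LAR)
DOK: 27  (via KEW)
NOR: 29  (via LAR)
TOR: 32  (via LAR)
FIR: 34  (via KEW)
GRN: 37  (via LAR)
IVY: 38  (via DOK)
Shortest route: PIN–KEW–DOK–IVY = 38 min.

38 min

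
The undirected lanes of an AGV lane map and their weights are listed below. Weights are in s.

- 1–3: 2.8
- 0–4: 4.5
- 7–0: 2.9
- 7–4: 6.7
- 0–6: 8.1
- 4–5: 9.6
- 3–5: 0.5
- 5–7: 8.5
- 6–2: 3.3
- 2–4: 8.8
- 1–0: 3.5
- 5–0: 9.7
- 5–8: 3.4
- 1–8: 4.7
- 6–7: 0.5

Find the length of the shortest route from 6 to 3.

9.5 s

Enumerating some paths:
6 - 7 - 0 - 1 - 3: 0.5+2.9+3.5+2.8 = 9.7
6 - 7 - 0 - 5 - 3: 0.5+2.9+9.7+0.5 = 13.6
6 - 7 - 5 - 3: 0.5+8.5+0.5 = 9.5
6 - 0 - 1 - 3: 8.1+3.5+2.8 = 14.4
Cheapest is 6 - 7 - 5 - 3 at 9.5 s.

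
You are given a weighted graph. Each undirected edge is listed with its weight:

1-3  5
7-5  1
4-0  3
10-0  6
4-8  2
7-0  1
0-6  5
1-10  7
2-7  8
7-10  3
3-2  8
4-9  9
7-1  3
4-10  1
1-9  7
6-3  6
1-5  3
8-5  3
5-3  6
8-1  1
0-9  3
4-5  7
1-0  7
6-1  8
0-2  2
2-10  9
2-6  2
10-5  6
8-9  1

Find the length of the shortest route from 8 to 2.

Enumerating some paths:
8–4–0–2: 2+3+2 = 7
8–9–0–2: 1+3+2 = 6
The minimum is 6 via 8–9–0–2.

6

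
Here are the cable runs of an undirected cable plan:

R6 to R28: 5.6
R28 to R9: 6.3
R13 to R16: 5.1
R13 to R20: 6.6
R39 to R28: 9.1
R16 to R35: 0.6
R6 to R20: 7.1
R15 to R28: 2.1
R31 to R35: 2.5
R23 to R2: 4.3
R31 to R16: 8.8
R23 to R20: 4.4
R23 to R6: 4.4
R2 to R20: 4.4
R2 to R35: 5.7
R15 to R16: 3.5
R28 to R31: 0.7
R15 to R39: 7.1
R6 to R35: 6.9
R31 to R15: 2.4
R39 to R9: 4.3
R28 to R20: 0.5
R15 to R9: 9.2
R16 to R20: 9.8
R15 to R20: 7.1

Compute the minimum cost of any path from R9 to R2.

Shortest distances from R9:
R9: 0
R39: 4.3  (via R9)
R28: 6.3  (via R9)
R20: 6.8  (via R28)
R31: 7  (via R28)
R15: 8.4  (via R28)
R35: 9.5  (via R31)
R16: 10.1  (via R35)
R2: 11.2  (via R20)
Shortest route: R9 → R28 → R20 → R2 = 11.2.

11.2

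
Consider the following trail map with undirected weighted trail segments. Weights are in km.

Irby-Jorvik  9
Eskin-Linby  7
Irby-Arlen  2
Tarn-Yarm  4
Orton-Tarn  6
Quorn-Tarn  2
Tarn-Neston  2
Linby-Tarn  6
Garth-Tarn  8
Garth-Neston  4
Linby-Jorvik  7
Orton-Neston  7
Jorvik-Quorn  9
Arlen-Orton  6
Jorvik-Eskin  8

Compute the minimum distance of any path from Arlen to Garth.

17 km

Settle nodes by increasing distance from Arlen:
Arlen: 0
Irby: 2  (via Arlen)
Orton: 6  (via Arlen)
Jorvik: 11  (via Irby)
Tarn: 12  (via Orton)
Neston: 13  (via Orton)
Quorn: 14  (via Tarn)
Yarm: 16  (via Tarn)
Garth: 17  (via Neston)
Shortest route: Arlen–Orton–Neston–Garth = 17 km.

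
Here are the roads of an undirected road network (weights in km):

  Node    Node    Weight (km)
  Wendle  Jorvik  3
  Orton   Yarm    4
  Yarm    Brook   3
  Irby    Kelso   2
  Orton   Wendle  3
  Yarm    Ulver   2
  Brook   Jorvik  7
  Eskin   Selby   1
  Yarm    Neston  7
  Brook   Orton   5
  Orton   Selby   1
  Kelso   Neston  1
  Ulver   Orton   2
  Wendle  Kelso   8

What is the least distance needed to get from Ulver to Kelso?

10 km

Running Dijkstra from Ulver:
Ulver: 0
Yarm: 2  (via Ulver)
Orton: 2  (via Ulver)
Selby: 3  (via Orton)
Eskin: 4  (via Selby)
Wendle: 5  (via Orton)
Brook: 5  (via Yarm)
Jorvik: 8  (via Wendle)
Neston: 9  (via Yarm)
Kelso: 10  (via Neston)
Shortest route: Ulver–Yarm–Neston–Kelso = 10 km.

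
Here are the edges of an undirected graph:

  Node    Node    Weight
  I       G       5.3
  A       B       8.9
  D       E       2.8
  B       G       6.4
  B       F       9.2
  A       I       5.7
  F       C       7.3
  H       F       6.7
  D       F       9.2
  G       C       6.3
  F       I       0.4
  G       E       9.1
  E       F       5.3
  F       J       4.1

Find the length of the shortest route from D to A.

14.2

Shortest distances from D:
D: 0
E: 2.8  (via D)
F: 8.1  (via E)
I: 8.5  (via F)
G: 11.9  (via E)
J: 12.2  (via F)
A: 14.2  (via I)
Shortest route: D → E → F → I → A = 14.2.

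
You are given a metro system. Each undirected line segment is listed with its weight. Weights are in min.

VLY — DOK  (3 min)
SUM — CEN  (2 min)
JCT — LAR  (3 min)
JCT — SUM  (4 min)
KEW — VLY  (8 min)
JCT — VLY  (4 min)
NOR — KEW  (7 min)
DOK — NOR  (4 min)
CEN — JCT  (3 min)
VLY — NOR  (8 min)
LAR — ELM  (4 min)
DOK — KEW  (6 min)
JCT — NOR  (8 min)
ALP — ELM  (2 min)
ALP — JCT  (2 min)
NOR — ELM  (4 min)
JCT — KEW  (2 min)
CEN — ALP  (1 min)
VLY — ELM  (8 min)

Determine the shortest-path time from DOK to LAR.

Candidate routes:
DOK–VLY–JCT–LAR: 3+4+3 = 10
DOK–NOR–ELM–LAR: 4+4+4 = 12
DOK–KEW–JCT–LAR: 6+2+3 = 11
DOK–NOR–ELM–ALP–JCT–LAR: 4+4+2+2+3 = 15
The minimum is 10 min via DOK–VLY–JCT–LAR.

10 min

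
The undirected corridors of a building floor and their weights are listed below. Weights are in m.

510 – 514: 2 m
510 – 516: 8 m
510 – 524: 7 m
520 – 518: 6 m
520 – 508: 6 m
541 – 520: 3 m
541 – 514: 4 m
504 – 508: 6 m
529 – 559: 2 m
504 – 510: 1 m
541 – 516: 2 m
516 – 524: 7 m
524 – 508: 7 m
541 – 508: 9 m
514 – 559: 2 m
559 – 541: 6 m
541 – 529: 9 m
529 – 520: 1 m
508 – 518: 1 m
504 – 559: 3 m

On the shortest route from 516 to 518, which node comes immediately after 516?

541

Enumerating some paths:
516 → 541 → 520 → 508 → 518: 2+3+6+1 = 12
516 → 541 → 520 → 518: 2+3+6 = 11
516 → 541 → 508 → 518: 2+9+1 = 12
Cheapest is 516 → 541 → 520 → 518 at 11 m.
So from 516 the first move is to 541.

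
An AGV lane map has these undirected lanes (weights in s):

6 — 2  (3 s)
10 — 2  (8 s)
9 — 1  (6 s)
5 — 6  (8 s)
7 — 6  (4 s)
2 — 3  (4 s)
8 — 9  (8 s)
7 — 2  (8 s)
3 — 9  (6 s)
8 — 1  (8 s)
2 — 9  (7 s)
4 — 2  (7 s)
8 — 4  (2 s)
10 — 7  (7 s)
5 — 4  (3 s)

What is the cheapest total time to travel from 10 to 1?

Enumerating some paths:
10 → 2 → 9 → 1: 8+7+6 = 21
10 → 2 → 3 → 9 → 1: 8+4+6+6 = 24
10 → 2 → 4 → 8 → 1: 8+7+2+8 = 25
The minimum is 21 s via 10 → 2 → 9 → 1.

21 s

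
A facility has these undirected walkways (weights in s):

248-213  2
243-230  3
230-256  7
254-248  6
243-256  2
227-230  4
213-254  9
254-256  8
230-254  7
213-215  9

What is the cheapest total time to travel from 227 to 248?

17 s

Settle nodes by increasing distance from 227:
227: 0
230: 4  (via 227)
243: 7  (via 230)
256: 9  (via 243)
254: 11  (via 230)
248: 17  (via 254)
Shortest route: 227 → 230 → 254 → 248 = 17 s.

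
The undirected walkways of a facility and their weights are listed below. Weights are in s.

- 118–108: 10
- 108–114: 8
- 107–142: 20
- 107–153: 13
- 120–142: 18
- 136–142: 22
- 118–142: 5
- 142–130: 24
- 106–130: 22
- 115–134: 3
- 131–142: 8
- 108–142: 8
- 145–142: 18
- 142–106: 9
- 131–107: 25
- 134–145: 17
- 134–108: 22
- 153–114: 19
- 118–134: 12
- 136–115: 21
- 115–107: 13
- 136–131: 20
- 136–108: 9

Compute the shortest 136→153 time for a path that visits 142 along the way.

50 s

Shortest 136→142: 136 → 108 → 142 = 17
Best 142 to 153: 142 → 107 → 153 costing 33
Total via 142: 17 + 33 = 50 s.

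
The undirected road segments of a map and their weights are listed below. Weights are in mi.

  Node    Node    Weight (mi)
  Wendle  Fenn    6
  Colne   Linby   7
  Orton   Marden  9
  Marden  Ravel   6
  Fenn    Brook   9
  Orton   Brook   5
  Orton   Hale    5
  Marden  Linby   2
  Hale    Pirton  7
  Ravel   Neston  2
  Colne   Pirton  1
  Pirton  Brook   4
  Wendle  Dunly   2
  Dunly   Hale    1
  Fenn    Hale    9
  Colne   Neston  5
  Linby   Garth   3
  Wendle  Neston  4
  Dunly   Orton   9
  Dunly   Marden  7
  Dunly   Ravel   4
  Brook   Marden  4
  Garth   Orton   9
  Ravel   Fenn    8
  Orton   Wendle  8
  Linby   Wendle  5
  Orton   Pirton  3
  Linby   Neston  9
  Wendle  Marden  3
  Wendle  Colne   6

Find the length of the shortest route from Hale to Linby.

8 mi

Settle nodes by increasing distance from Hale:
Hale: 0
Dunly: 1  (via Hale)
Wendle: 3  (via Dunly)
Ravel: 5  (via Dunly)
Orton: 5  (via Hale)
Marden: 6  (via Wendle)
Neston: 7  (via Wendle)
Pirton: 7  (via Hale)
Colne: 8  (via Pirton)
Linby: 8  (via Wendle)
Shortest route: Hale–Dunly–Wendle–Linby = 8 mi.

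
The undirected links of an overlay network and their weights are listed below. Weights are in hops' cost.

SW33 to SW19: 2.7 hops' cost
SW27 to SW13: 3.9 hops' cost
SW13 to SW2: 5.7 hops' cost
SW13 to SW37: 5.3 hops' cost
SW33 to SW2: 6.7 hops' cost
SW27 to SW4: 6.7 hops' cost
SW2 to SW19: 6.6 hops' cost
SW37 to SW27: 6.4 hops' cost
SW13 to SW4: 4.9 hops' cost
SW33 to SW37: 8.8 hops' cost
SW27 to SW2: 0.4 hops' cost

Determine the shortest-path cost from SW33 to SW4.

13.8 hops' cost

Enumerating some paths:
SW33 → SW2 → SW27 → SW13 → SW4: 6.7+0.4+3.9+4.9 = 15.9
SW33 → SW2 → SW27 → SW4: 6.7+0.4+6.7 = 13.8
Cheapest is SW33 → SW2 → SW27 → SW4 at 13.8 hops' cost.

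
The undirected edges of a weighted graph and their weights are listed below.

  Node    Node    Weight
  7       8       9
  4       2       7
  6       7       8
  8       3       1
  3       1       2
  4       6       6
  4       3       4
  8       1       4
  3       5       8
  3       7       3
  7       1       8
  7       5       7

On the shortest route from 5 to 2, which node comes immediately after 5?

3

Candidate routes:
5 → 3 → 4 → 2: 8+4+7 = 19
5 → 7 → 3 → 4 → 2: 7+3+4+7 = 21
Cheapest is 5 → 3 → 4 → 2 at 19.
So from 5 the first move is to 3.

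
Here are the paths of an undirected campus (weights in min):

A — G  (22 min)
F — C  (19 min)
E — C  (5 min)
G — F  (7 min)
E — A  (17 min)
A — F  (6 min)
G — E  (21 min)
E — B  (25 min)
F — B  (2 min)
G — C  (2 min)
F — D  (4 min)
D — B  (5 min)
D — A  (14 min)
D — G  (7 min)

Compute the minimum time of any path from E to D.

14 min

Settle nodes by increasing distance from E:
E: 0
C: 5  (via E)
G: 7  (via C)
D: 14  (via G)
Shortest route: E–C–G–D = 14 min.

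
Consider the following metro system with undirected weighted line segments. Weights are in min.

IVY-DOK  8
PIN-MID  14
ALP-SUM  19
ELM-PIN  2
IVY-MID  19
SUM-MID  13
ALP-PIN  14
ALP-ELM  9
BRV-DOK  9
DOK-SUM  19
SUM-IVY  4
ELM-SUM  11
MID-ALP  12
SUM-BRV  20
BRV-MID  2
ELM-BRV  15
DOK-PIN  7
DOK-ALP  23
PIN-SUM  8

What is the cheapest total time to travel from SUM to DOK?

Candidate routes:
SUM → IVY → DOK: 4+8 = 12
SUM → PIN → DOK: 8+7 = 15
The minimum is 12 min via SUM → IVY → DOK.

12 min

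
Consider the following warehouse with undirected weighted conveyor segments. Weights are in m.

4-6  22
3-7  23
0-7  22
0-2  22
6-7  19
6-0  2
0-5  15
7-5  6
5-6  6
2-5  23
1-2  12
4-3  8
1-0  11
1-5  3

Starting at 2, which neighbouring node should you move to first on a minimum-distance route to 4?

Candidate routes:
2–1–5–6–4: 12+3+6+22 = 43
2–0–6–4: 22+2+22 = 46
2–1–0–6–4: 12+11+2+22 = 47
The minimum is 43 m via 2–1–5–6–4.
So from 2 the first move is to 1.

1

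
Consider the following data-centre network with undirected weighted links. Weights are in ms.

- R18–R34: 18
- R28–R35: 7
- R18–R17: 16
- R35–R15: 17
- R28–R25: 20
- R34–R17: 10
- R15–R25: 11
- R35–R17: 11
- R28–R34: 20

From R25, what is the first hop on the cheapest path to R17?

Compare a few routes:
R25 → R28 → R35 → R17: 20+7+11 = 38
R25 → R15 → R35 → R17: 11+17+11 = 39
The minimum is 38 ms via R25 → R28 → R35 → R17.
So from R25 the first move is to R28.

R28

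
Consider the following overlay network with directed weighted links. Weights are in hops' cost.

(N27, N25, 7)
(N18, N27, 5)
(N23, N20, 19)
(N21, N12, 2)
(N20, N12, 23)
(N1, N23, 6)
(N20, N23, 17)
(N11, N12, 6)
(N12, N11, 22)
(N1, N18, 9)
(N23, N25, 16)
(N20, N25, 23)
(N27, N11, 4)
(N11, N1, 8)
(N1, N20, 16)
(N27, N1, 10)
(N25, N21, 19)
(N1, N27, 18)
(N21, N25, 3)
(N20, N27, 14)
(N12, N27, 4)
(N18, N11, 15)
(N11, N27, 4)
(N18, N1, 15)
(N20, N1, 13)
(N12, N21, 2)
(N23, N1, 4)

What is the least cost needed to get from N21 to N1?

16 hops' cost

Shortest distances from N21:
N21: 0
N12: 2  (via N21)
N25: 3  (via N21)
N27: 6  (via N12)
N11: 10  (via N27)
N1: 16  (via N27)
Shortest route: N21–N12–N27–N1 = 16 hops' cost.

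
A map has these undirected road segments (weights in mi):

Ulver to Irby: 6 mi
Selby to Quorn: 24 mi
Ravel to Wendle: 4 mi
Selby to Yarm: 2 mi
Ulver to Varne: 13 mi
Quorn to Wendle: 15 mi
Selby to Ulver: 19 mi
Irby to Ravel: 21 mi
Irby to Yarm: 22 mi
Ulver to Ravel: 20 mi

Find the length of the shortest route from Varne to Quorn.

Settle nodes by increasing distance from Varne:
Varne: 0
Ulver: 13  (via Varne)
Irby: 19  (via Ulver)
Selby: 32  (via Ulver)
Ravel: 33  (via Ulver)
Yarm: 34  (via Selby)
Wendle: 37  (via Ravel)
Quorn: 52  (via Wendle)
Shortest route: Varne → Ulver → Ravel → Wendle → Quorn = 52 mi.

52 mi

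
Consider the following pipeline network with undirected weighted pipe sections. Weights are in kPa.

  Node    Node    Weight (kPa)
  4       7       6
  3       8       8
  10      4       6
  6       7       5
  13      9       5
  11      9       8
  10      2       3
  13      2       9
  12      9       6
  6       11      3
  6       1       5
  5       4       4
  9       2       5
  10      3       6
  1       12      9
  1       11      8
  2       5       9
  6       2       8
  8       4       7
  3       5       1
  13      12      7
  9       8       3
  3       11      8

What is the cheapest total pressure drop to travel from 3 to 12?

Enumerating some paths:
3–5–4–8–9–12: 1+4+7+3+6 = 21
3–5–2–9–12: 1+9+5+6 = 21
3–8–9–12: 8+3+6 = 17
3–10–2–9–12: 6+3+5+6 = 20
The minimum is 17 kPa via 3–8–9–12.

17 kPa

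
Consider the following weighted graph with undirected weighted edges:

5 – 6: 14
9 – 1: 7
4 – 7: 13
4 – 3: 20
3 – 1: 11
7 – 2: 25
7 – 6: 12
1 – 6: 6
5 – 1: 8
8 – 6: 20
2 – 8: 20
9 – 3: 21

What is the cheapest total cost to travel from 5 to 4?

Candidate routes:
5 - 6 - 1 - 3 - 4: 14+6+11+20 = 51
5 - 6 - 1 - 9 - 3 - 4: 14+6+7+21+20 = 68
5 - 1 - 9 - 3 - 4: 8+7+21+20 = 56
5 - 1 - 3 - 4: 8+11+20 = 39
Cheapest is 5 - 1 - 3 - 4 at 39.

39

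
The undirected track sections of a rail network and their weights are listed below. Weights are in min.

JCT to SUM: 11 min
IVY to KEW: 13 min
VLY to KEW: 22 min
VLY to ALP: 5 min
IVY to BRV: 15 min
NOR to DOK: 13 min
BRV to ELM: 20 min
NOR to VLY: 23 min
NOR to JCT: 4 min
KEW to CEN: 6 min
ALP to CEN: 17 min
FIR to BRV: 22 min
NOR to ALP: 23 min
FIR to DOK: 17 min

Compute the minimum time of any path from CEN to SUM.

Shortest distances from CEN:
CEN: 0
KEW: 6  (via CEN)
ALP: 17  (via CEN)
IVY: 19  (via KEW)
VLY: 22  (via ALP)
BRV: 34  (via IVY)
NOR: 40  (via ALP)
JCT: 44  (via NOR)
DOK: 53  (via NOR)
ELM: 54  (via BRV)
SUM: 55  (via JCT)
Shortest route: CEN–ALP–NOR–JCT–SUM = 55 min.

55 min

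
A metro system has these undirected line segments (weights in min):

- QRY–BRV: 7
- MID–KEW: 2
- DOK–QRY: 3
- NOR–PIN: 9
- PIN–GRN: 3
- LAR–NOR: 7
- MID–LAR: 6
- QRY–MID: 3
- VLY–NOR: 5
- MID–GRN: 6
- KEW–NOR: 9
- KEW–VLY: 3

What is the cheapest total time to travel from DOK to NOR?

Settle nodes by increasing distance from DOK:
DOK: 0
QRY: 3  (via DOK)
MID: 6  (via QRY)
KEW: 8  (via MID)
BRV: 10  (via QRY)
VLY: 11  (via KEW)
LAR: 12  (via MID)
GRN: 12  (via MID)
PIN: 15  (via GRN)
NOR: 16  (via VLY)
Shortest route: DOK → QRY → MID → KEW → VLY → NOR = 16 min.

16 min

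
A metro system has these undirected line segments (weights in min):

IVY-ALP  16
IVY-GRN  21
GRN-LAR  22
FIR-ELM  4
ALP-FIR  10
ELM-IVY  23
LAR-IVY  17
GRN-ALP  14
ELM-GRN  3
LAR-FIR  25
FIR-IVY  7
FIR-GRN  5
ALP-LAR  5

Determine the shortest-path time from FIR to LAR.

15 min

Shortest distances from FIR:
FIR: 0
ELM: 4  (via FIR)
GRN: 5  (via FIR)
IVY: 7  (via FIR)
ALP: 10  (via FIR)
LAR: 15  (via ALP)
Shortest route: FIR → ALP → LAR = 15 min.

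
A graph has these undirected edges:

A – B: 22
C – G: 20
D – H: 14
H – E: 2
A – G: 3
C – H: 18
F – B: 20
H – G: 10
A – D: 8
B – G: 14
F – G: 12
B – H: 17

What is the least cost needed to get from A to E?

Enumerating some paths:
A–D–H–E: 8+14+2 = 24
A–G–H–E: 3+10+2 = 15
A–G–B–H–E: 3+14+17+2 = 36
The minimum is 15 via A–G–H–E.

15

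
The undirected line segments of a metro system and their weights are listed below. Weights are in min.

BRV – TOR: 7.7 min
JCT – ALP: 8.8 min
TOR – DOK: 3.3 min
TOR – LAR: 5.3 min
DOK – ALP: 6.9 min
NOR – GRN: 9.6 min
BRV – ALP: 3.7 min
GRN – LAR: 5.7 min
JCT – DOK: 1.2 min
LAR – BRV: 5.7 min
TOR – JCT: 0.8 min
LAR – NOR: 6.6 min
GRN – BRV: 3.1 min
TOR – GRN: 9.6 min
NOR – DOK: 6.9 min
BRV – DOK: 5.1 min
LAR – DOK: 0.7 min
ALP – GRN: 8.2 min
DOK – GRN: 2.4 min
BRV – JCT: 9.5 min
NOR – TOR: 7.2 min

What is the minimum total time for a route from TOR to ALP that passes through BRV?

Best TOR to BRV: TOR → JCT → DOK → BRV costing 7.1
Shortest BRV→ALP: BRV → ALP = 3.7
Total via BRV: 7.1 + 3.7 = 10.8 min.

10.8 min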